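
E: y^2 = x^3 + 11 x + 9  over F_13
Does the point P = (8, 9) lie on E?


Check whether y^2 = x^3 + 11 x + 9 (mod 13) for (x, y) = (8, 9).
LHS: y^2 = 9^2 mod 13 = 3
RHS: x^3 + 11 x + 9 = 8^3 + 11*8 + 9 mod 13 = 11
LHS != RHS

No, not on the curve


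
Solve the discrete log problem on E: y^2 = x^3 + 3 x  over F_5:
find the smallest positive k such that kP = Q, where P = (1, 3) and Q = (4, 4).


Enumerate multiples of P until we hit Q = (4, 4):
  1P = (1, 3)
  2P = (4, 4)
Match found at i = 2.

k = 2


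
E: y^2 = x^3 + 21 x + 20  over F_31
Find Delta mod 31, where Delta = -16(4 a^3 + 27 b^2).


4 a^3 + 27 b^2 = 4*21^3 + 27*20^2 = 37044 + 10800 = 47844
Delta = -16 * (47844) = -765504
Delta mod 31 = 10

Delta = 10 (mod 31)


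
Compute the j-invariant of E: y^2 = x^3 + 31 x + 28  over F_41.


Delta = -16(4 a^3 + 27 b^2) mod 41 = 12
-1728 * (4 a)^3 = -1728 * (4*31)^3 mod 41 = 35
j = 35 * 12^(-1) mod 41 = 20

j = 20 (mod 41)


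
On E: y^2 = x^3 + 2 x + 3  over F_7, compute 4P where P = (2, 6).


k = 4 = 100_2 (binary, LSB first: 001)
Double-and-add from P = (2, 6):
  bit 0 = 0: acc unchanged = O
  bit 1 = 0: acc unchanged = O
  bit 2 = 1: acc = O + (3, 6) = (3, 6)

4P = (3, 6)


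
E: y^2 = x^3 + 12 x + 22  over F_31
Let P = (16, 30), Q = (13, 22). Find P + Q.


P != Q, so use the chord formula.
s = (y2 - y1) / (x2 - x1) = (23) / (28) mod 31 = 13
x3 = s^2 - x1 - x2 mod 31 = 13^2 - 16 - 13 = 16
y3 = s (x1 - x3) - y1 mod 31 = 13 * (16 - 16) - 30 = 1

P + Q = (16, 1)


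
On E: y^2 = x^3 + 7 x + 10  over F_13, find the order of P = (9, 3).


Compute successive multiples of P until we hit O:
  1P = (9, 3)
  2P = (5, 12)
  3P = (0, 6)
  4P = (7, 5)
  5P = (11, 12)
  6P = (10, 12)
  7P = (10, 1)
  8P = (11, 1)
  ... (continuing to 13P)
  13P = O

ord(P) = 13


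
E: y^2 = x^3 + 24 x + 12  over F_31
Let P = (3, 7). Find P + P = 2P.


Doubling: s = (3 x1^2 + a) / (2 y1)
s = (3*3^2 + 24) / (2*7) mod 31 = 28
x3 = s^2 - 2 x1 mod 31 = 28^2 - 2*3 = 3
y3 = s (x1 - x3) - y1 mod 31 = 28 * (3 - 3) - 7 = 24

2P = (3, 24)


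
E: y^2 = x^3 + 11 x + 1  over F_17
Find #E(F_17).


For each x in F_17, count y with y^2 = x^3 + 11 x + 1 mod 17:
  x = 0: RHS = 1, y in [1, 16]  -> 2 point(s)
  x = 1: RHS = 13, y in [8, 9]  -> 2 point(s)
  x = 7: RHS = 13, y in [8, 9]  -> 2 point(s)
  x = 9: RHS = 13, y in [8, 9]  -> 2 point(s)
  x = 11: RHS = 8, y in [5, 12]  -> 2 point(s)
  x = 12: RHS = 8, y in [5, 12]  -> 2 point(s)
  x = 14: RHS = 9, y in [3, 14]  -> 2 point(s)
Affine points: 14. Add the point at infinity: total = 15.

#E(F_17) = 15


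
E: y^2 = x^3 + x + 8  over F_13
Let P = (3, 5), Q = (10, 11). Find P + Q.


P != Q, so use the chord formula.
s = (y2 - y1) / (x2 - x1) = (6) / (7) mod 13 = 12
x3 = s^2 - x1 - x2 mod 13 = 12^2 - 3 - 10 = 1
y3 = s (x1 - x3) - y1 mod 13 = 12 * (3 - 1) - 5 = 6

P + Q = (1, 6)


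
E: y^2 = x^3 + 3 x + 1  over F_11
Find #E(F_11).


For each x in F_11, count y with y^2 = x^3 + 3 x + 1 mod 11:
  x = 0: RHS = 1, y in [1, 10]  -> 2 point(s)
  x = 1: RHS = 5, y in [4, 7]  -> 2 point(s)
  x = 2: RHS = 4, y in [2, 9]  -> 2 point(s)
  x = 3: RHS = 4, y in [2, 9]  -> 2 point(s)
  x = 4: RHS = 0, y in [0]  -> 1 point(s)
  x = 5: RHS = 9, y in [3, 8]  -> 2 point(s)
  x = 6: RHS = 4, y in [2, 9]  -> 2 point(s)
  x = 8: RHS = 9, y in [3, 8]  -> 2 point(s)
  x = 9: RHS = 9, y in [3, 8]  -> 2 point(s)
Affine points: 17. Add the point at infinity: total = 18.

#E(F_11) = 18


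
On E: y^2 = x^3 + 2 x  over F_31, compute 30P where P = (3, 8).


k = 30 = 11110_2 (binary, LSB first: 01111)
Double-and-add from P = (3, 8):
  bit 0 = 0: acc unchanged = O
  bit 1 = 1: acc = O + (10, 20) = (10, 20)
  bit 2 = 1: acc = (10, 20) + (16, 6) = (7, 4)
  bit 3 = 1: acc = (7, 4) + (8, 1) = (25, 19)
  bit 4 = 1: acc = (25, 19) + (0, 0) = (10, 11)

30P = (10, 11)


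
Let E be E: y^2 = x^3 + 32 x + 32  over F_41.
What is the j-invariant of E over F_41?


Delta = -16(4 a^3 + 27 b^2) mod 41 = 20
-1728 * (4 a)^3 = -1728 * (4*32)^3 mod 41 = 29
j = 29 * 20^(-1) mod 41 = 24

j = 24 (mod 41)


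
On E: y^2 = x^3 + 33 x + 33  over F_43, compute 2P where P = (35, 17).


Doubling: s = (3 x1^2 + a) / (2 y1)
s = (3*35^2 + 33) / (2*17) mod 43 = 18
x3 = s^2 - 2 x1 mod 43 = 18^2 - 2*35 = 39
y3 = s (x1 - x3) - y1 mod 43 = 18 * (35 - 39) - 17 = 40

2P = (39, 40)


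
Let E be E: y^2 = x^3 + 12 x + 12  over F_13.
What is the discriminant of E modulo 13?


4 a^3 + 27 b^2 = 4*12^3 + 27*12^2 = 6912 + 3888 = 10800
Delta = -16 * (10800) = -172800
Delta mod 13 = 9

Delta = 9 (mod 13)


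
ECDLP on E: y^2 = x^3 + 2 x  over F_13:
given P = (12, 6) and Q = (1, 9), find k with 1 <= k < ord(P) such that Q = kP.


Enumerate multiples of P until we hit Q = (1, 9):
  1P = (12, 6)
  2P = (1, 4)
  3P = (1, 9)
Match found at i = 3.

k = 3


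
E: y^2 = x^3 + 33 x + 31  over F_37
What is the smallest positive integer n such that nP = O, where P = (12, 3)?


Compute successive multiples of P until we hit O:
  1P = (12, 3)
  2P = (16, 20)
  3P = (34, 33)
  4P = (32, 0)
  5P = (34, 4)
  6P = (16, 17)
  7P = (12, 34)
  8P = O

ord(P) = 8


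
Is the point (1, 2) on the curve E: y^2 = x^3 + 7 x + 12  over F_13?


Check whether y^2 = x^3 + 7 x + 12 (mod 13) for (x, y) = (1, 2).
LHS: y^2 = 2^2 mod 13 = 4
RHS: x^3 + 7 x + 12 = 1^3 + 7*1 + 12 mod 13 = 7
LHS != RHS

No, not on the curve


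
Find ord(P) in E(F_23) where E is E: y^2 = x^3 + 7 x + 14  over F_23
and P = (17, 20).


Compute successive multiples of P until we hit O:
  1P = (17, 20)
  2P = (12, 3)
  3P = (12, 20)
  4P = (17, 3)
  5P = O

ord(P) = 5


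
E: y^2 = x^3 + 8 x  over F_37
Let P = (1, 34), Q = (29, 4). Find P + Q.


P != Q, so use the chord formula.
s = (y2 - y1) / (x2 - x1) = (7) / (28) mod 37 = 28
x3 = s^2 - x1 - x2 mod 37 = 28^2 - 1 - 29 = 14
y3 = s (x1 - x3) - y1 mod 37 = 28 * (1 - 14) - 34 = 9

P + Q = (14, 9)


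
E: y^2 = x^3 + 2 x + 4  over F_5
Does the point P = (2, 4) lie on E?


Check whether y^2 = x^3 + 2 x + 4 (mod 5) for (x, y) = (2, 4).
LHS: y^2 = 4^2 mod 5 = 1
RHS: x^3 + 2 x + 4 = 2^3 + 2*2 + 4 mod 5 = 1
LHS = RHS

Yes, on the curve


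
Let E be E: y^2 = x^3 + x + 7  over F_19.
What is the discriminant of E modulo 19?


4 a^3 + 27 b^2 = 4*1^3 + 27*7^2 = 4 + 1323 = 1327
Delta = -16 * (1327) = -21232
Delta mod 19 = 10

Delta = 10 (mod 19)


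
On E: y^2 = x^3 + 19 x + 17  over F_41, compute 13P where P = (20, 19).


k = 13 = 1101_2 (binary, LSB first: 1011)
Double-and-add from P = (20, 19):
  bit 0 = 1: acc = O + (20, 19) = (20, 19)
  bit 1 = 0: acc unchanged = (20, 19)
  bit 2 = 1: acc = (20, 19) + (36, 24) = (8, 36)
  bit 3 = 1: acc = (8, 36) + (28, 19) = (13, 40)

13P = (13, 40)


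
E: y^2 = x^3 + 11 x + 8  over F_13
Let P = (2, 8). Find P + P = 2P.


Doubling: s = (3 x1^2 + a) / (2 y1)
s = (3*2^2 + 11) / (2*8) mod 13 = 12
x3 = s^2 - 2 x1 mod 13 = 12^2 - 2*2 = 10
y3 = s (x1 - x3) - y1 mod 13 = 12 * (2 - 10) - 8 = 0

2P = (10, 0)


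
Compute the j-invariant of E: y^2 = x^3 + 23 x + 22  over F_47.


Delta = -16(4 a^3 + 27 b^2) mod 47 = 23
-1728 * (4 a)^3 = -1728 * (4*23)^3 mod 47 = 6
j = 6 * 23^(-1) mod 47 = 35

j = 35 (mod 47)


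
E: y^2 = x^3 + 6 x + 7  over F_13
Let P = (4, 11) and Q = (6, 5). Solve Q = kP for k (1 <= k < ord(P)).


Enumerate multiples of P until we hit Q = (6, 5):
  1P = (4, 11)
  2P = (2, 1)
  3P = (6, 5)
Match found at i = 3.

k = 3


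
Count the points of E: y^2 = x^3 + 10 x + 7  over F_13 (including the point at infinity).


For each x in F_13, count y with y^2 = x^3 + 10 x + 7 mod 13:
  x = 2: RHS = 9, y in [3, 10]  -> 2 point(s)
  x = 3: RHS = 12, y in [5, 8]  -> 2 point(s)
  x = 5: RHS = 0, y in [0]  -> 1 point(s)
  x = 6: RHS = 10, y in [6, 7]  -> 2 point(s)
  x = 7: RHS = 4, y in [2, 11]  -> 2 point(s)
  x = 8: RHS = 1, y in [1, 12]  -> 2 point(s)
  x = 12: RHS = 9, y in [3, 10]  -> 2 point(s)
Affine points: 13. Add the point at infinity: total = 14.

#E(F_13) = 14


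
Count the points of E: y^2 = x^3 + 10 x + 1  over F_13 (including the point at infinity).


For each x in F_13, count y with y^2 = x^3 + 10 x + 1 mod 13:
  x = 0: RHS = 1, y in [1, 12]  -> 2 point(s)
  x = 1: RHS = 12, y in [5, 8]  -> 2 point(s)
  x = 2: RHS = 3, y in [4, 9]  -> 2 point(s)
  x = 4: RHS = 1, y in [1, 12]  -> 2 point(s)
  x = 6: RHS = 4, y in [2, 11]  -> 2 point(s)
  x = 9: RHS = 1, y in [1, 12]  -> 2 point(s)
  x = 10: RHS = 9, y in [3, 10]  -> 2 point(s)
  x = 11: RHS = 12, y in [5, 8]  -> 2 point(s)
  x = 12: RHS = 3, y in [4, 9]  -> 2 point(s)
Affine points: 18. Add the point at infinity: total = 19.

#E(F_13) = 19


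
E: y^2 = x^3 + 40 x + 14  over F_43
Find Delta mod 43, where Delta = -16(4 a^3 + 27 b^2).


4 a^3 + 27 b^2 = 4*40^3 + 27*14^2 = 256000 + 5292 = 261292
Delta = -16 * (261292) = -4180672
Delta mod 43 = 3

Delta = 3 (mod 43)


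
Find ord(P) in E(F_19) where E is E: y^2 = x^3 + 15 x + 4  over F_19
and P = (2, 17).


Compute successive multiples of P until we hit O:
  1P = (2, 17)
  2P = (0, 17)
  3P = (17, 2)
  4P = (1, 1)
  5P = (6, 14)
  6P = (8, 16)
  7P = (18, 11)
  8P = (3, 0)
  ... (continuing to 16P)
  16P = O

ord(P) = 16


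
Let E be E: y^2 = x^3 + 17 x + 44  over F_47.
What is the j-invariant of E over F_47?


Delta = -16(4 a^3 + 27 b^2) mod 47 = 11
-1728 * (4 a)^3 = -1728 * (4*17)^3 mod 47 = 22
j = 22 * 11^(-1) mod 47 = 2

j = 2 (mod 47)


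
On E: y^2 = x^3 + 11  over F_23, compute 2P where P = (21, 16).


Doubling: s = (3 x1^2 + a) / (2 y1)
s = (3*21^2 + 0) / (2*16) mod 23 = 9
x3 = s^2 - 2 x1 mod 23 = 9^2 - 2*21 = 16
y3 = s (x1 - x3) - y1 mod 23 = 9 * (21 - 16) - 16 = 6

2P = (16, 6)


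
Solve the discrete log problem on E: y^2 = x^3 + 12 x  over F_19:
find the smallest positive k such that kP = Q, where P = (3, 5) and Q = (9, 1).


Enumerate multiples of P until we hit Q = (9, 1):
  1P = (3, 5)
  2P = (17, 5)
  3P = (18, 14)
  4P = (9, 18)
  5P = (8, 0)
  6P = (9, 1)
Match found at i = 6.

k = 6


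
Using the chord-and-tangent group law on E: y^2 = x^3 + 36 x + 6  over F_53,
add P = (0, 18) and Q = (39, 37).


P != Q, so use the chord formula.
s = (y2 - y1) / (x2 - x1) = (19) / (39) mod 53 = 10
x3 = s^2 - x1 - x2 mod 53 = 10^2 - 0 - 39 = 8
y3 = s (x1 - x3) - y1 mod 53 = 10 * (0 - 8) - 18 = 8

P + Q = (8, 8)


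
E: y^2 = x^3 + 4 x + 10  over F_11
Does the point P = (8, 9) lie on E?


Check whether y^2 = x^3 + 4 x + 10 (mod 11) for (x, y) = (8, 9).
LHS: y^2 = 9^2 mod 11 = 4
RHS: x^3 + 4 x + 10 = 8^3 + 4*8 + 10 mod 11 = 4
LHS = RHS

Yes, on the curve


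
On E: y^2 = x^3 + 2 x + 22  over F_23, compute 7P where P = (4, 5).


k = 7 = 111_2 (binary, LSB first: 111)
Double-and-add from P = (4, 5):
  bit 0 = 1: acc = O + (4, 5) = (4, 5)
  bit 1 = 1: acc = (4, 5) + (17, 22) = (18, 5)
  bit 2 = 1: acc = (18, 5) + (1, 18) = (17, 1)

7P = (17, 1)


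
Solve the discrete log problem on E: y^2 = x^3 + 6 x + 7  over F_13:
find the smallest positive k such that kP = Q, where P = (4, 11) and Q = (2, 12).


Enumerate multiples of P until we hit Q = (2, 12):
  1P = (4, 11)
  2P = (2, 1)
  3P = (6, 5)
  4P = (12, 0)
  5P = (6, 8)
  6P = (2, 12)
Match found at i = 6.

k = 6


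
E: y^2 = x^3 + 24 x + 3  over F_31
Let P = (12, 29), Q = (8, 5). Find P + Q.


P != Q, so use the chord formula.
s = (y2 - y1) / (x2 - x1) = (7) / (27) mod 31 = 6
x3 = s^2 - x1 - x2 mod 31 = 6^2 - 12 - 8 = 16
y3 = s (x1 - x3) - y1 mod 31 = 6 * (12 - 16) - 29 = 9

P + Q = (16, 9)


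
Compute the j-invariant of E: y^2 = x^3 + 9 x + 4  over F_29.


Delta = -16(4 a^3 + 27 b^2) mod 29 = 24
-1728 * (4 a)^3 = -1728 * (4*9)^3 mod 29 = 27
j = 27 * 24^(-1) mod 29 = 12

j = 12 (mod 29)


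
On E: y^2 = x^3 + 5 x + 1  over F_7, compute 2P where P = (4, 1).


Doubling: s = (3 x1^2 + a) / (2 y1)
s = (3*4^2 + 5) / (2*1) mod 7 = 2
x3 = s^2 - 2 x1 mod 7 = 2^2 - 2*4 = 3
y3 = s (x1 - x3) - y1 mod 7 = 2 * (4 - 3) - 1 = 1

2P = (3, 1)


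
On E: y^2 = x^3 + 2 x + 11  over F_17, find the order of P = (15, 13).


Compute successive multiples of P until we hit O:
  1P = (15, 13)
  2P = (6, 1)
  3P = (11, 15)
  4P = (4, 7)
  5P = (16, 5)
  6P = (16, 12)
  7P = (4, 10)
  8P = (11, 2)
  ... (continuing to 11P)
  11P = O

ord(P) = 11


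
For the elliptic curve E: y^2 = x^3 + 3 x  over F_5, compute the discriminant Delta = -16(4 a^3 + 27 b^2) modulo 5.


4 a^3 + 27 b^2 = 4*3^3 + 27*0^2 = 108 + 0 = 108
Delta = -16 * (108) = -1728
Delta mod 5 = 2

Delta = 2 (mod 5)


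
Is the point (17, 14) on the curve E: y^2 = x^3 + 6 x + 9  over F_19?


Check whether y^2 = x^3 + 6 x + 9 (mod 19) for (x, y) = (17, 14).
LHS: y^2 = 14^2 mod 19 = 6
RHS: x^3 + 6 x + 9 = 17^3 + 6*17 + 9 mod 19 = 8
LHS != RHS

No, not on the curve


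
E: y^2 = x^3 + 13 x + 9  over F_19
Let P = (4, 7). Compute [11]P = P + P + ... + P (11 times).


k = 11 = 1011_2 (binary, LSB first: 1101)
Double-and-add from P = (4, 7):
  bit 0 = 1: acc = O + (4, 7) = (4, 7)
  bit 1 = 1: acc = (4, 7) + (1, 2) = (2, 9)
  bit 2 = 0: acc unchanged = (2, 9)
  bit 3 = 1: acc = (2, 9) + (14, 16) = (4, 12)

11P = (4, 12)


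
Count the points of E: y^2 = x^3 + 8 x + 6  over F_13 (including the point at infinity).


For each x in F_13, count y with y^2 = x^3 + 8 x + 6 mod 13:
  x = 2: RHS = 4, y in [2, 11]  -> 2 point(s)
  x = 6: RHS = 10, y in [6, 7]  -> 2 point(s)
  x = 8: RHS = 10, y in [6, 7]  -> 2 point(s)
  x = 9: RHS = 1, y in [1, 12]  -> 2 point(s)
  x = 12: RHS = 10, y in [6, 7]  -> 2 point(s)
Affine points: 10. Add the point at infinity: total = 11.

#E(F_13) = 11


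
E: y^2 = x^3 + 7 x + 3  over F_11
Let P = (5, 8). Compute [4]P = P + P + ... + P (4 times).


k = 4 = 100_2 (binary, LSB first: 001)
Double-and-add from P = (5, 8):
  bit 0 = 0: acc unchanged = O
  bit 1 = 0: acc unchanged = O
  bit 2 = 1: acc = O + (5, 3) = (5, 3)

4P = (5, 3)


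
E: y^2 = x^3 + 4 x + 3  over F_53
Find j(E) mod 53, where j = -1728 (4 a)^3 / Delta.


Delta = -16(4 a^3 + 27 b^2) mod 53 = 19
-1728 * (4 a)^3 = -1728 * (4*4)^3 mod 53 = 50
j = 50 * 19^(-1) mod 53 = 11

j = 11 (mod 53)


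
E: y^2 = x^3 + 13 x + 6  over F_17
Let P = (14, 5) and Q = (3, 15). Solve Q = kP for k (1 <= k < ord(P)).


Enumerate multiples of P until we hit Q = (3, 15):
  1P = (14, 5)
  2P = (5, 14)
  3P = (16, 14)
  4P = (3, 2)
  5P = (13, 3)
  6P = (11, 1)
  7P = (7, 10)
  8P = (9, 6)
  9P = (9, 11)
  10P = (7, 7)
  11P = (11, 16)
  12P = (13, 14)
  13P = (3, 15)
Match found at i = 13.

k = 13


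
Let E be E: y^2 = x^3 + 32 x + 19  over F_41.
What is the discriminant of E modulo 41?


4 a^3 + 27 b^2 = 4*32^3 + 27*19^2 = 131072 + 9747 = 140819
Delta = -16 * (140819) = -2253104
Delta mod 41 = 10

Delta = 10 (mod 41)


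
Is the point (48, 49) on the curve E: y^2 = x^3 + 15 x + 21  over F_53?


Check whether y^2 = x^3 + 15 x + 21 (mod 53) for (x, y) = (48, 49).
LHS: y^2 = 49^2 mod 53 = 16
RHS: x^3 + 15 x + 21 = 48^3 + 15*48 + 21 mod 53 = 33
LHS != RHS

No, not on the curve


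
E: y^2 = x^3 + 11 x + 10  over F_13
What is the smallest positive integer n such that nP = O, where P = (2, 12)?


Compute successive multiples of P until we hit O:
  1P = (2, 12)
  2P = (8, 5)
  3P = (4, 12)
  4P = (7, 1)
  5P = (0, 7)
  6P = (1, 10)
  7P = (1, 3)
  8P = (0, 6)
  ... (continuing to 13P)
  13P = O

ord(P) = 13


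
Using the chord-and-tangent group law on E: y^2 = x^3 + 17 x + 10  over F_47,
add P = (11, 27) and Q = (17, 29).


P != Q, so use the chord formula.
s = (y2 - y1) / (x2 - x1) = (2) / (6) mod 47 = 16
x3 = s^2 - x1 - x2 mod 47 = 16^2 - 11 - 17 = 40
y3 = s (x1 - x3) - y1 mod 47 = 16 * (11 - 40) - 27 = 26

P + Q = (40, 26)


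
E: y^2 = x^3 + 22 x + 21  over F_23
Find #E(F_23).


For each x in F_23, count y with y^2 = x^3 + 22 x + 21 mod 23:
  x = 2: RHS = 4, y in [2, 21]  -> 2 point(s)
  x = 4: RHS = 12, y in [9, 14]  -> 2 point(s)
  x = 5: RHS = 3, y in [7, 16]  -> 2 point(s)
  x = 6: RHS = 1, y in [1, 22]  -> 2 point(s)
  x = 7: RHS = 12, y in [9, 14]  -> 2 point(s)
  x = 12: RHS = 12, y in [9, 14]  -> 2 point(s)
  x = 15: RHS = 0, y in [0]  -> 1 point(s)
  x = 17: RHS = 18, y in [8, 15]  -> 2 point(s)
  x = 18: RHS = 16, y in [4, 19]  -> 2 point(s)
Affine points: 17. Add the point at infinity: total = 18.

#E(F_23) = 18


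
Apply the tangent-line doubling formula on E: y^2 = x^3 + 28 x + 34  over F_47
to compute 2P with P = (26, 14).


Doubling: s = (3 x1^2 + a) / (2 y1)
s = (3*26^2 + 28) / (2*14) mod 47 = 13
x3 = s^2 - 2 x1 mod 47 = 13^2 - 2*26 = 23
y3 = s (x1 - x3) - y1 mod 47 = 13 * (26 - 23) - 14 = 25

2P = (23, 25)


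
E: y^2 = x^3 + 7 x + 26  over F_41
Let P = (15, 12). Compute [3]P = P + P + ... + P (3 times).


k = 3 = 11_2 (binary, LSB first: 11)
Double-and-add from P = (15, 12):
  bit 0 = 1: acc = O + (15, 12) = (15, 12)
  bit 1 = 1: acc = (15, 12) + (21, 2) = (26, 20)

3P = (26, 20)


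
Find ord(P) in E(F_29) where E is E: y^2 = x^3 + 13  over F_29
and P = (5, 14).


Compute successive multiples of P until we hit O:
  1P = (5, 14)
  2P = (18, 4)
  3P = (15, 16)
  4P = (16, 7)
  5P = (12, 1)
  6P = (19, 12)
  7P = (21, 9)
  8P = (27, 11)
  ... (continuing to 30P)
  30P = O

ord(P) = 30


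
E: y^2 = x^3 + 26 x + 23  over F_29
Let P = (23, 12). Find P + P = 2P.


Doubling: s = (3 x1^2 + a) / (2 y1)
s = (3*23^2 + 26) / (2*12) mod 29 = 8
x3 = s^2 - 2 x1 mod 29 = 8^2 - 2*23 = 18
y3 = s (x1 - x3) - y1 mod 29 = 8 * (23 - 18) - 12 = 28

2P = (18, 28)


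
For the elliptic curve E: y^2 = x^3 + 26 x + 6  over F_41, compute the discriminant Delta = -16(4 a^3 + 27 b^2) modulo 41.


4 a^3 + 27 b^2 = 4*26^3 + 27*6^2 = 70304 + 972 = 71276
Delta = -16 * (71276) = -1140416
Delta mod 41 = 40

Delta = 40 (mod 41)


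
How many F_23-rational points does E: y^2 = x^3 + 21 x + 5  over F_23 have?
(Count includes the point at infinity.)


For each x in F_23, count y with y^2 = x^3 + 21 x + 5 mod 23:
  x = 1: RHS = 4, y in [2, 21]  -> 2 point(s)
  x = 2: RHS = 9, y in [3, 20]  -> 2 point(s)
  x = 3: RHS = 3, y in [7, 16]  -> 2 point(s)
  x = 6: RHS = 2, y in [5, 18]  -> 2 point(s)
  x = 7: RHS = 12, y in [9, 14]  -> 2 point(s)
  x = 8: RHS = 18, y in [8, 15]  -> 2 point(s)
  x = 9: RHS = 3, y in [7, 16]  -> 2 point(s)
  x = 11: RHS = 3, y in [7, 16]  -> 2 point(s)
  x = 17: RHS = 8, y in [10, 13]  -> 2 point(s)
  x = 19: RHS = 18, y in [8, 15]  -> 2 point(s)
  x = 21: RHS = 1, y in [1, 22]  -> 2 point(s)
  x = 22: RHS = 6, y in [11, 12]  -> 2 point(s)
Affine points: 24. Add the point at infinity: total = 25.

#E(F_23) = 25


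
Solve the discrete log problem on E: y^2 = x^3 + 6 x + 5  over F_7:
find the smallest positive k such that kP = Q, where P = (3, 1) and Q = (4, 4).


Enumerate multiples of P until we hit Q = (4, 4):
  1P = (3, 1)
  2P = (2, 5)
  3P = (4, 3)
  4P = (4, 4)
Match found at i = 4.

k = 4


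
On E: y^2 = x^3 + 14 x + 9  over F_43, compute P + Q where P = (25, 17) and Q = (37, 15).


P != Q, so use the chord formula.
s = (y2 - y1) / (x2 - x1) = (41) / (12) mod 43 = 7
x3 = s^2 - x1 - x2 mod 43 = 7^2 - 25 - 37 = 30
y3 = s (x1 - x3) - y1 mod 43 = 7 * (25 - 30) - 17 = 34

P + Q = (30, 34)


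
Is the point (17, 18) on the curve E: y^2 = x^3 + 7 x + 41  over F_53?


Check whether y^2 = x^3 + 7 x + 41 (mod 53) for (x, y) = (17, 18).
LHS: y^2 = 18^2 mod 53 = 6
RHS: x^3 + 7 x + 41 = 17^3 + 7*17 + 41 mod 53 = 38
LHS != RHS

No, not on the curve


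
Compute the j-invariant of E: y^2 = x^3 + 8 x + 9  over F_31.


Delta = -16(4 a^3 + 27 b^2) mod 31 = 6
-1728 * (4 a)^3 = -1728 * (4*8)^3 mod 31 = 8
j = 8 * 6^(-1) mod 31 = 22

j = 22 (mod 31)


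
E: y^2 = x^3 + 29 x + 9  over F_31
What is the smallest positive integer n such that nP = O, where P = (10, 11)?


Compute successive multiples of P until we hit O:
  1P = (10, 11)
  2P = (30, 14)
  3P = (19, 14)
  4P = (9, 10)
  5P = (13, 17)
  6P = (12, 16)
  7P = (23, 3)
  8P = (7, 11)
  ... (continuing to 19P)
  19P = O

ord(P) = 19


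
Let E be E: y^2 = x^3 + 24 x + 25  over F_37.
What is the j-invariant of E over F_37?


Delta = -16(4 a^3 + 27 b^2) mod 37 = 34
-1728 * (4 a)^3 = -1728 * (4*24)^3 mod 37 = 23
j = 23 * 34^(-1) mod 37 = 17

j = 17 (mod 37)


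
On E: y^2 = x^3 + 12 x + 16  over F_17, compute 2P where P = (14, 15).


k = 2 = 10_2 (binary, LSB first: 01)
Double-and-add from P = (14, 15):
  bit 0 = 0: acc unchanged = O
  bit 1 = 1: acc = O + (15, 16) = (15, 16)

2P = (15, 16)


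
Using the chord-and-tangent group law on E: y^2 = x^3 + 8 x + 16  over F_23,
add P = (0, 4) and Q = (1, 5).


P != Q, so use the chord formula.
s = (y2 - y1) / (x2 - x1) = (1) / (1) mod 23 = 1
x3 = s^2 - x1 - x2 mod 23 = 1^2 - 0 - 1 = 0
y3 = s (x1 - x3) - y1 mod 23 = 1 * (0 - 0) - 4 = 19

P + Q = (0, 19)


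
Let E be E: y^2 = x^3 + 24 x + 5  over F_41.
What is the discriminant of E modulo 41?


4 a^3 + 27 b^2 = 4*24^3 + 27*5^2 = 55296 + 675 = 55971
Delta = -16 * (55971) = -895536
Delta mod 41 = 27

Delta = 27 (mod 41)


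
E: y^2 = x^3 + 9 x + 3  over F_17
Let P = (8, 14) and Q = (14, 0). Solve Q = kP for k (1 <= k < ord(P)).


Enumerate multiples of P until we hit Q = (14, 0):
  1P = (8, 14)
  2P = (14, 0)
Match found at i = 2.

k = 2


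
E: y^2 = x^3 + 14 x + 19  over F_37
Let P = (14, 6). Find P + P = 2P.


Doubling: s = (3 x1^2 + a) / (2 y1)
s = (3*14^2 + 14) / (2*6) mod 37 = 7
x3 = s^2 - 2 x1 mod 37 = 7^2 - 2*14 = 21
y3 = s (x1 - x3) - y1 mod 37 = 7 * (14 - 21) - 6 = 19

2P = (21, 19)


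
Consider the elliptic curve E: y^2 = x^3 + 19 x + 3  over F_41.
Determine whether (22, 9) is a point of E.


Check whether y^2 = x^3 + 19 x + 3 (mod 41) for (x, y) = (22, 9).
LHS: y^2 = 9^2 mod 41 = 40
RHS: x^3 + 19 x + 3 = 22^3 + 19*22 + 3 mod 41 = 40
LHS = RHS

Yes, on the curve


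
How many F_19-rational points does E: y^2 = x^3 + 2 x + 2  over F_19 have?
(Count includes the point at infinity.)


For each x in F_19, count y with y^2 = x^3 + 2 x + 2 mod 19:
  x = 1: RHS = 5, y in [9, 10]  -> 2 point(s)
  x = 3: RHS = 16, y in [4, 15]  -> 2 point(s)
  x = 4: RHS = 17, y in [6, 13]  -> 2 point(s)
  x = 5: RHS = 4, y in [2, 17]  -> 2 point(s)
  x = 7: RHS = 17, y in [6, 13]  -> 2 point(s)
  x = 8: RHS = 17, y in [6, 13]  -> 2 point(s)
  x = 11: RHS = 6, y in [5, 14]  -> 2 point(s)
  x = 12: RHS = 6, y in [5, 14]  -> 2 point(s)
  x = 14: RHS = 0, y in [0]  -> 1 point(s)
  x = 15: RHS = 6, y in [5, 14]  -> 2 point(s)
  x = 16: RHS = 7, y in [8, 11]  -> 2 point(s)
  x = 17: RHS = 9, y in [3, 16]  -> 2 point(s)
Affine points: 23. Add the point at infinity: total = 24.

#E(F_19) = 24


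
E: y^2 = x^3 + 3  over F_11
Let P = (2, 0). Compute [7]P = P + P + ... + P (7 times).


k = 7 = 111_2 (binary, LSB first: 111)
Double-and-add from P = (2, 0):
  bit 0 = 1: acc = O + (2, 0) = (2, 0)
  bit 1 = 1: acc = (2, 0) + O = (2, 0)
  bit 2 = 1: acc = (2, 0) + O = (2, 0)

7P = (2, 0)


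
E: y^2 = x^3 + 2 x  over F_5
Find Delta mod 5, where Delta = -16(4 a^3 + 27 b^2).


4 a^3 + 27 b^2 = 4*2^3 + 27*0^2 = 32 + 0 = 32
Delta = -16 * (32) = -512
Delta mod 5 = 3

Delta = 3 (mod 5)


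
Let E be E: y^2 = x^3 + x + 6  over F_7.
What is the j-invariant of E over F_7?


Delta = -16(4 a^3 + 27 b^2) mod 7 = 1
-1728 * (4 a)^3 = -1728 * (4*1)^3 mod 7 = 1
j = 1 * 1^(-1) mod 7 = 1

j = 1 (mod 7)


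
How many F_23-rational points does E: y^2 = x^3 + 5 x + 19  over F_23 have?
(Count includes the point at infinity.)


For each x in F_23, count y with y^2 = x^3 + 5 x + 19 mod 23:
  x = 1: RHS = 2, y in [5, 18]  -> 2 point(s)
  x = 5: RHS = 8, y in [10, 13]  -> 2 point(s)
  x = 6: RHS = 12, y in [9, 14]  -> 2 point(s)
  x = 7: RHS = 6, y in [11, 12]  -> 2 point(s)
  x = 11: RHS = 2, y in [5, 18]  -> 2 point(s)
  x = 12: RHS = 13, y in [6, 17]  -> 2 point(s)
  x = 13: RHS = 4, y in [2, 21]  -> 2 point(s)
  x = 14: RHS = 4, y in [2, 21]  -> 2 point(s)
  x = 16: RHS = 9, y in [3, 20]  -> 2 point(s)
  x = 17: RHS = 3, y in [7, 16]  -> 2 point(s)
  x = 19: RHS = 4, y in [2, 21]  -> 2 point(s)
  x = 20: RHS = 0, y in [0]  -> 1 point(s)
  x = 21: RHS = 1, y in [1, 22]  -> 2 point(s)
  x = 22: RHS = 13, y in [6, 17]  -> 2 point(s)
Affine points: 27. Add the point at infinity: total = 28.

#E(F_23) = 28


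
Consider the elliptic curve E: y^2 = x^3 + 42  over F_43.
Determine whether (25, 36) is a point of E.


Check whether y^2 = x^3 + 0 x + 42 (mod 43) for (x, y) = (25, 36).
LHS: y^2 = 36^2 mod 43 = 6
RHS: x^3 + 0 x + 42 = 25^3 + 0*25 + 42 mod 43 = 15
LHS != RHS

No, not on the curve


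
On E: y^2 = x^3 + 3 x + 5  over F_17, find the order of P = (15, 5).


Compute successive multiples of P until we hit O:
  1P = (15, 5)
  2P = (2, 6)
  3P = (16, 16)
  4P = (5, 3)
  5P = (12, 16)
  6P = (11, 3)
  7P = (4, 9)
  8P = (6, 1)
  ... (continuing to 23P)
  23P = O

ord(P) = 23


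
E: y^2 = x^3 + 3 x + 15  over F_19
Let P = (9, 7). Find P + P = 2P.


Doubling: s = (3 x1^2 + a) / (2 y1)
s = (3*9^2 + 3) / (2*7) mod 19 = 4
x3 = s^2 - 2 x1 mod 19 = 4^2 - 2*9 = 17
y3 = s (x1 - x3) - y1 mod 19 = 4 * (9 - 17) - 7 = 18

2P = (17, 18)


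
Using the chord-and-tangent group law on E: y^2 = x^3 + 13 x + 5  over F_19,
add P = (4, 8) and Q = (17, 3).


P != Q, so use the chord formula.
s = (y2 - y1) / (x2 - x1) = (14) / (13) mod 19 = 4
x3 = s^2 - x1 - x2 mod 19 = 4^2 - 4 - 17 = 14
y3 = s (x1 - x3) - y1 mod 19 = 4 * (4 - 14) - 8 = 9

P + Q = (14, 9)


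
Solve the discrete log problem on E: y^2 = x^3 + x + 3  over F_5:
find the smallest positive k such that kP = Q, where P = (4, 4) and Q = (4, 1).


Enumerate multiples of P until we hit Q = (4, 1):
  1P = (4, 4)
  2P = (1, 0)
  3P = (4, 1)
Match found at i = 3.

k = 3


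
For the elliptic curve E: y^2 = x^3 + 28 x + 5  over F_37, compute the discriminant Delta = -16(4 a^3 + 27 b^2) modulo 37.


4 a^3 + 27 b^2 = 4*28^3 + 27*5^2 = 87808 + 675 = 88483
Delta = -16 * (88483) = -1415728
Delta mod 37 = 3

Delta = 3 (mod 37)


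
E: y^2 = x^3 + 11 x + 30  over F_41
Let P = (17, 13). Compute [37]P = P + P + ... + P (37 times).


k = 37 = 100101_2 (binary, LSB first: 101001)
Double-and-add from P = (17, 13):
  bit 0 = 1: acc = O + (17, 13) = (17, 13)
  bit 1 = 0: acc unchanged = (17, 13)
  bit 2 = 1: acc = (17, 13) + (34, 15) = (33, 2)
  bit 3 = 0: acc unchanged = (33, 2)
  bit 4 = 0: acc unchanged = (33, 2)
  bit 5 = 1: acc = (33, 2) + (37, 39) = (13, 19)

37P = (13, 19)


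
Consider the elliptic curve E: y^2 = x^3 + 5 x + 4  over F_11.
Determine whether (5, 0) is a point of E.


Check whether y^2 = x^3 + 5 x + 4 (mod 11) for (x, y) = (5, 0).
LHS: y^2 = 0^2 mod 11 = 0
RHS: x^3 + 5 x + 4 = 5^3 + 5*5 + 4 mod 11 = 0
LHS = RHS

Yes, on the curve


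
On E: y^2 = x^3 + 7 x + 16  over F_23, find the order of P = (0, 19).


Compute successive multiples of P until we hit O:
  1P = (0, 19)
  2P = (4, 19)
  3P = (19, 4)
  4P = (8, 20)
  5P = (1, 1)
  6P = (1, 22)
  7P = (8, 3)
  8P = (19, 19)
  ... (continuing to 11P)
  11P = O

ord(P) = 11


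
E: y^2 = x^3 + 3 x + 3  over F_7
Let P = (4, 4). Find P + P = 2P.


Doubling: s = (3 x1^2 + a) / (2 y1)
s = (3*4^2 + 3) / (2*4) mod 7 = 2
x3 = s^2 - 2 x1 mod 7 = 2^2 - 2*4 = 3
y3 = s (x1 - x3) - y1 mod 7 = 2 * (4 - 3) - 4 = 5

2P = (3, 5)


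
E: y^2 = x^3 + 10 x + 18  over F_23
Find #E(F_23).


For each x in F_23, count y with y^2 = x^3 + 10 x + 18 mod 23:
  x = 0: RHS = 18, y in [8, 15]  -> 2 point(s)
  x = 1: RHS = 6, y in [11, 12]  -> 2 point(s)
  x = 2: RHS = 0, y in [0]  -> 1 point(s)
  x = 3: RHS = 6, y in [11, 12]  -> 2 point(s)
  x = 5: RHS = 9, y in [3, 20]  -> 2 point(s)
  x = 6: RHS = 18, y in [8, 15]  -> 2 point(s)
  x = 8: RHS = 12, y in [9, 14]  -> 2 point(s)
  x = 9: RHS = 9, y in [3, 20]  -> 2 point(s)
  x = 12: RHS = 3, y in [7, 16]  -> 2 point(s)
  x = 14: RHS = 4, y in [2, 21]  -> 2 point(s)
  x = 15: RHS = 1, y in [1, 22]  -> 2 point(s)
  x = 17: RHS = 18, y in [8, 15]  -> 2 point(s)
  x = 18: RHS = 4, y in [2, 21]  -> 2 point(s)
  x = 19: RHS = 6, y in [11, 12]  -> 2 point(s)
  x = 21: RHS = 13, y in [6, 17]  -> 2 point(s)
Affine points: 29. Add the point at infinity: total = 30.

#E(F_23) = 30


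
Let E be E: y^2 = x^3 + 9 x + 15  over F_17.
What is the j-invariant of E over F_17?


Delta = -16(4 a^3 + 27 b^2) mod 17 = 15
-1728 * (4 a)^3 = -1728 * (4*9)^3 mod 17 = 14
j = 14 * 15^(-1) mod 17 = 10

j = 10 (mod 17)


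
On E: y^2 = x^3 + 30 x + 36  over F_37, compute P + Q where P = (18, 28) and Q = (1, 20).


P != Q, so use the chord formula.
s = (y2 - y1) / (x2 - x1) = (29) / (20) mod 37 = 7
x3 = s^2 - x1 - x2 mod 37 = 7^2 - 18 - 1 = 30
y3 = s (x1 - x3) - y1 mod 37 = 7 * (18 - 30) - 28 = 36

P + Q = (30, 36)


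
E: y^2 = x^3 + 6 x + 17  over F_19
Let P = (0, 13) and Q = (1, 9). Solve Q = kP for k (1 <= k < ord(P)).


Enumerate multiples of P until we hit Q = (1, 9):
  1P = (0, 13)
  2P = (5, 18)
  3P = (15, 10)
  4P = (1, 10)
  5P = (8, 11)
  6P = (17, 15)
  7P = (3, 9)
  8P = (3, 10)
  9P = (17, 4)
  10P = (8, 8)
  11P = (1, 9)
Match found at i = 11.

k = 11


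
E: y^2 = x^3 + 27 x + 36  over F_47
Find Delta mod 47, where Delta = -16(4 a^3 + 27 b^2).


4 a^3 + 27 b^2 = 4*27^3 + 27*36^2 = 78732 + 34992 = 113724
Delta = -16 * (113724) = -1819584
Delta mod 47 = 21

Delta = 21 (mod 47)


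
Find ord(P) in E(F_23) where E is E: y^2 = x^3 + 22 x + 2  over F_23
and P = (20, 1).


Compute successive multiples of P until we hit O:
  1P = (20, 1)
  2P = (14, 8)
  3P = (14, 15)
  4P = (20, 22)
  5P = O

ord(P) = 5


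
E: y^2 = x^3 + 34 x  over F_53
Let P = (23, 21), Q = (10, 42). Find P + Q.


P != Q, so use the chord formula.
s = (y2 - y1) / (x2 - x1) = (21) / (40) mod 53 = 31
x3 = s^2 - x1 - x2 mod 53 = 31^2 - 23 - 10 = 27
y3 = s (x1 - x3) - y1 mod 53 = 31 * (23 - 27) - 21 = 14

P + Q = (27, 14)


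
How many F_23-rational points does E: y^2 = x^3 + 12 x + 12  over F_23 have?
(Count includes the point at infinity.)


For each x in F_23, count y with y^2 = x^3 + 12 x + 12 mod 23:
  x = 0: RHS = 12, y in [9, 14]  -> 2 point(s)
  x = 1: RHS = 2, y in [5, 18]  -> 2 point(s)
  x = 3: RHS = 6, y in [11, 12]  -> 2 point(s)
  x = 4: RHS = 9, y in [3, 20]  -> 2 point(s)
  x = 5: RHS = 13, y in [6, 17]  -> 2 point(s)
  x = 6: RHS = 1, y in [1, 22]  -> 2 point(s)
  x = 7: RHS = 2, y in [5, 18]  -> 2 point(s)
  x = 11: RHS = 3, y in [7, 16]  -> 2 point(s)
  x = 14: RHS = 3, y in [7, 16]  -> 2 point(s)
  x = 15: RHS = 2, y in [5, 18]  -> 2 point(s)
  x = 17: RHS = 0, y in [0]  -> 1 point(s)
  x = 20: RHS = 18, y in [8, 15]  -> 2 point(s)
  x = 21: RHS = 3, y in [7, 16]  -> 2 point(s)
Affine points: 25. Add the point at infinity: total = 26.

#E(F_23) = 26


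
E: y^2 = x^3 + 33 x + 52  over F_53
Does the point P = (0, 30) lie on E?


Check whether y^2 = x^3 + 33 x + 52 (mod 53) for (x, y) = (0, 30).
LHS: y^2 = 30^2 mod 53 = 52
RHS: x^3 + 33 x + 52 = 0^3 + 33*0 + 52 mod 53 = 52
LHS = RHS

Yes, on the curve


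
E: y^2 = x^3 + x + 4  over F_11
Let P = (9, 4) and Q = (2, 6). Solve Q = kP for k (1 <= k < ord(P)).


Enumerate multiples of P until we hit Q = (2, 6):
  1P = (9, 4)
  2P = (2, 6)
Match found at i = 2.

k = 2


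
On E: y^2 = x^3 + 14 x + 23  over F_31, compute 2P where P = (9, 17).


Doubling: s = (3 x1^2 + a) / (2 y1)
s = (3*9^2 + 14) / (2*17) mod 31 = 3
x3 = s^2 - 2 x1 mod 31 = 3^2 - 2*9 = 22
y3 = s (x1 - x3) - y1 mod 31 = 3 * (9 - 22) - 17 = 6

2P = (22, 6)


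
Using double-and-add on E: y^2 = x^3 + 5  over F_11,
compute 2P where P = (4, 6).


k = 2 = 10_2 (binary, LSB first: 01)
Double-and-add from P = (4, 6):
  bit 0 = 0: acc unchanged = O
  bit 1 = 1: acc = O + (8, 0) = (8, 0)

2P = (8, 0)


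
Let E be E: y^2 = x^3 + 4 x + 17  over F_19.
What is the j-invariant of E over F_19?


Delta = -16(4 a^3 + 27 b^2) mod 19 = 9
-1728 * (4 a)^3 = -1728 * (4*4)^3 mod 19 = 11
j = 11 * 9^(-1) mod 19 = 16

j = 16 (mod 19)


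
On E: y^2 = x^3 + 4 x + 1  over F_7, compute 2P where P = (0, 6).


k = 2 = 10_2 (binary, LSB first: 01)
Double-and-add from P = (0, 6):
  bit 0 = 0: acc unchanged = O
  bit 1 = 1: acc = O + (4, 2) = (4, 2)

2P = (4, 2)


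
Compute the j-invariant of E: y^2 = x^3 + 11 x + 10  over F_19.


Delta = -16(4 a^3 + 27 b^2) mod 19 = 18
-1728 * (4 a)^3 = -1728 * (4*11)^3 mod 19 = 7
j = 7 * 18^(-1) mod 19 = 12

j = 12 (mod 19)


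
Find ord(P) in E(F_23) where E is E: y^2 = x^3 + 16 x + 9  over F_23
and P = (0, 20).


Compute successive multiples of P until we hit O:
  1P = (0, 20)
  2P = (2, 16)
  3P = (2, 7)
  4P = (0, 3)
  5P = O

ord(P) = 5


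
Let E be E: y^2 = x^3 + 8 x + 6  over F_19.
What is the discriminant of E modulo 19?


4 a^3 + 27 b^2 = 4*8^3 + 27*6^2 = 2048 + 972 = 3020
Delta = -16 * (3020) = -48320
Delta mod 19 = 16

Delta = 16 (mod 19)


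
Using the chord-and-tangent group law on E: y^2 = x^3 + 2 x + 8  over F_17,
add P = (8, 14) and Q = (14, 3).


P != Q, so use the chord formula.
s = (y2 - y1) / (x2 - x1) = (6) / (6) mod 17 = 1
x3 = s^2 - x1 - x2 mod 17 = 1^2 - 8 - 14 = 13
y3 = s (x1 - x3) - y1 mod 17 = 1 * (8 - 13) - 14 = 15

P + Q = (13, 15)


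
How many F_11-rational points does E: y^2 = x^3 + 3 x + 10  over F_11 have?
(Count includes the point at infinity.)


For each x in F_11, count y with y^2 = x^3 + 3 x + 10 mod 11:
  x = 1: RHS = 3, y in [5, 6]  -> 2 point(s)
  x = 4: RHS = 9, y in [3, 8]  -> 2 point(s)
  x = 7: RHS = 0, y in [0]  -> 1 point(s)
Affine points: 5. Add the point at infinity: total = 6.

#E(F_11) = 6


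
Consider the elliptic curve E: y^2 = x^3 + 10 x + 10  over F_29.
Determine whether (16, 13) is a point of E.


Check whether y^2 = x^3 + 10 x + 10 (mod 29) for (x, y) = (16, 13).
LHS: y^2 = 13^2 mod 29 = 24
RHS: x^3 + 10 x + 10 = 16^3 + 10*16 + 10 mod 29 = 3
LHS != RHS

No, not on the curve


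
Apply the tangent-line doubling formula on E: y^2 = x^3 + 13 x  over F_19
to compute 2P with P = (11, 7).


Doubling: s = (3 x1^2 + a) / (2 y1)
s = (3*11^2 + 13) / (2*7) mod 19 = 16
x3 = s^2 - 2 x1 mod 19 = 16^2 - 2*11 = 6
y3 = s (x1 - x3) - y1 mod 19 = 16 * (11 - 6) - 7 = 16

2P = (6, 16)


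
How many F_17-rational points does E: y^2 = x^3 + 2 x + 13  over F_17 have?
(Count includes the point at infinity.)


For each x in F_17, count y with y^2 = x^3 + 2 x + 13 mod 17:
  x = 0: RHS = 13, y in [8, 9]  -> 2 point(s)
  x = 1: RHS = 16, y in [4, 13]  -> 2 point(s)
  x = 2: RHS = 8, y in [5, 12]  -> 2 point(s)
  x = 4: RHS = 0, y in [0]  -> 1 point(s)
  x = 7: RHS = 13, y in [8, 9]  -> 2 point(s)
  x = 10: RHS = 13, y in [8, 9]  -> 2 point(s)
  x = 13: RHS = 9, y in [3, 14]  -> 2 point(s)
  x = 15: RHS = 1, y in [1, 16]  -> 2 point(s)
Affine points: 15. Add the point at infinity: total = 16.

#E(F_17) = 16


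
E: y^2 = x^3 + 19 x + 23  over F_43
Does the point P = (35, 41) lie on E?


Check whether y^2 = x^3 + 19 x + 23 (mod 43) for (x, y) = (35, 41).
LHS: y^2 = 41^2 mod 43 = 4
RHS: x^3 + 19 x + 23 = 35^3 + 19*35 + 23 mod 43 = 4
LHS = RHS

Yes, on the curve


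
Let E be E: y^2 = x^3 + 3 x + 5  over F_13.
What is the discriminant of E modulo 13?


4 a^3 + 27 b^2 = 4*3^3 + 27*5^2 = 108 + 675 = 783
Delta = -16 * (783) = -12528
Delta mod 13 = 4

Delta = 4 (mod 13)


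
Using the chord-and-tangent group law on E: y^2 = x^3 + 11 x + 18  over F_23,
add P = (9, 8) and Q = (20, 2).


P != Q, so use the chord formula.
s = (y2 - y1) / (x2 - x1) = (17) / (11) mod 23 = 12
x3 = s^2 - x1 - x2 mod 23 = 12^2 - 9 - 20 = 0
y3 = s (x1 - x3) - y1 mod 23 = 12 * (9 - 0) - 8 = 8

P + Q = (0, 8)


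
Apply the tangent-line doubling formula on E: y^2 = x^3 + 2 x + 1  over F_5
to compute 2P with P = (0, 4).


Doubling: s = (3 x1^2 + a) / (2 y1)
s = (3*0^2 + 2) / (2*4) mod 5 = 4
x3 = s^2 - 2 x1 mod 5 = 4^2 - 2*0 = 1
y3 = s (x1 - x3) - y1 mod 5 = 4 * (0 - 1) - 4 = 2

2P = (1, 2)


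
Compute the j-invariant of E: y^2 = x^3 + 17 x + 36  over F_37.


Delta = -16(4 a^3 + 27 b^2) mod 37 = 6
-1728 * (4 a)^3 = -1728 * (4*17)^3 mod 37 = 29
j = 29 * 6^(-1) mod 37 = 11

j = 11 (mod 37)


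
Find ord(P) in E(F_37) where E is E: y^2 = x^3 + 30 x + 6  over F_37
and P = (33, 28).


Compute successive multiples of P until we hit O:
  1P = (33, 28)
  2P = (35, 30)
  3P = (7, 35)
  4P = (13, 15)
  5P = (25, 29)
  6P = (27, 36)
  7P = (24, 34)
  8P = (1, 0)
  ... (continuing to 16P)
  16P = O

ord(P) = 16


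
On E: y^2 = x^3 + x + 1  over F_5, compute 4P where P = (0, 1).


k = 4 = 100_2 (binary, LSB first: 001)
Double-and-add from P = (0, 1):
  bit 0 = 0: acc unchanged = O
  bit 1 = 0: acc unchanged = O
  bit 2 = 1: acc = O + (3, 4) = (3, 4)

4P = (3, 4)


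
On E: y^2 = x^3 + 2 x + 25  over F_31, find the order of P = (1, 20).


Compute successive multiples of P until we hit O:
  1P = (1, 20)
  2P = (14, 21)
  3P = (5, 25)
  4P = (13, 27)
  5P = (21, 20)
  6P = (9, 11)
  7P = (15, 19)
  8P = (12, 14)
  ... (continuing to 37P)
  37P = O

ord(P) = 37


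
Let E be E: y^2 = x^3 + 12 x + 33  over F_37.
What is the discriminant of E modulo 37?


4 a^3 + 27 b^2 = 4*12^3 + 27*33^2 = 6912 + 29403 = 36315
Delta = -16 * (36315) = -581040
Delta mod 37 = 8

Delta = 8 (mod 37)


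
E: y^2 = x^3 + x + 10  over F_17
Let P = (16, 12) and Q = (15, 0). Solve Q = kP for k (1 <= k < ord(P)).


Enumerate multiples of P until we hit Q = (15, 0):
  1P = (16, 12)
  2P = (11, 3)
  3P = (15, 0)
Match found at i = 3.

k = 3


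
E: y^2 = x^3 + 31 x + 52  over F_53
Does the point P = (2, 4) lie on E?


Check whether y^2 = x^3 + 31 x + 52 (mod 53) for (x, y) = (2, 4).
LHS: y^2 = 4^2 mod 53 = 16
RHS: x^3 + 31 x + 52 = 2^3 + 31*2 + 52 mod 53 = 16
LHS = RHS

Yes, on the curve


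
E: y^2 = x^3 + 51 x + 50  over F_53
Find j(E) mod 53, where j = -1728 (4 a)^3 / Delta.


Delta = -16(4 a^3 + 27 b^2) mod 53 = 16
-1728 * (4 a)^3 = -1728 * (4*51)^3 mod 53 = 7
j = 7 * 16^(-1) mod 53 = 17

j = 17 (mod 53)


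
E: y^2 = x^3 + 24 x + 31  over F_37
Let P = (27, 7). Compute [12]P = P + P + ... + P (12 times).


k = 12 = 1100_2 (binary, LSB first: 0011)
Double-and-add from P = (27, 7):
  bit 0 = 0: acc unchanged = O
  bit 1 = 0: acc unchanged = O
  bit 2 = 1: acc = O + (22, 25) = (22, 25)
  bit 3 = 1: acc = (22, 25) + (29, 17) = (16, 21)

12P = (16, 21)


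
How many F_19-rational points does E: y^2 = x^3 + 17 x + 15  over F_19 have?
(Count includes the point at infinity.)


For each x in F_19, count y with y^2 = x^3 + 17 x + 15 mod 19:
  x = 2: RHS = 0, y in [0]  -> 1 point(s)
  x = 3: RHS = 17, y in [6, 13]  -> 2 point(s)
  x = 5: RHS = 16, y in [4, 15]  -> 2 point(s)
  x = 8: RHS = 17, y in [6, 13]  -> 2 point(s)
  x = 9: RHS = 4, y in [2, 17]  -> 2 point(s)
  x = 10: RHS = 7, y in [8, 11]  -> 2 point(s)
  x = 12: RHS = 9, y in [3, 16]  -> 2 point(s)
  x = 13: RHS = 1, y in [1, 18]  -> 2 point(s)
  x = 15: RHS = 16, y in [4, 15]  -> 2 point(s)
  x = 17: RHS = 11, y in [7, 12]  -> 2 point(s)
  x = 18: RHS = 16, y in [4, 15]  -> 2 point(s)
Affine points: 21. Add the point at infinity: total = 22.

#E(F_19) = 22


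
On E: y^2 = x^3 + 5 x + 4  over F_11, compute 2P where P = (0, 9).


Doubling: s = (3 x1^2 + a) / (2 y1)
s = (3*0^2 + 5) / (2*9) mod 11 = 7
x3 = s^2 - 2 x1 mod 11 = 7^2 - 2*0 = 5
y3 = s (x1 - x3) - y1 mod 11 = 7 * (0 - 5) - 9 = 0

2P = (5, 0)


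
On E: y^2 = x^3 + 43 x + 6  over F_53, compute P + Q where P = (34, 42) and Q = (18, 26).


P != Q, so use the chord formula.
s = (y2 - y1) / (x2 - x1) = (37) / (37) mod 53 = 1
x3 = s^2 - x1 - x2 mod 53 = 1^2 - 34 - 18 = 2
y3 = s (x1 - x3) - y1 mod 53 = 1 * (34 - 2) - 42 = 43

P + Q = (2, 43)


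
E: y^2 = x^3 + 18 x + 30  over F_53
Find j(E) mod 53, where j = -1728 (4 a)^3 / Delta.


Delta = -16(4 a^3 + 27 b^2) mod 53 = 39
-1728 * (4 a)^3 = -1728 * (4*18)^3 mod 53 = 38
j = 38 * 39^(-1) mod 53 = 20

j = 20 (mod 53)


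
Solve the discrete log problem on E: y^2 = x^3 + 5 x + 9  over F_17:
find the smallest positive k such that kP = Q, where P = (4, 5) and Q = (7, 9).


Enumerate multiples of P until we hit Q = (7, 9):
  1P = (4, 5)
  2P = (7, 8)
  3P = (7, 9)
Match found at i = 3.

k = 3
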